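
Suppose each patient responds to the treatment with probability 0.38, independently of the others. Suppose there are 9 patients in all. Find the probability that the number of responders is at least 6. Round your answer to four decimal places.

X ~ Binomial(9, 0.38); P(X ≥ 6) = Σ C(9,k) p^k (1−p)^(9−k) over k:
  k=6: C(9,6)·0.38^6·0.62^3 = 0.060278
  k=7: C(9,7)·0.38^7·0.62^2 = 0.015833
  k=8: C(9,8)·0.38^8·0.62^1 = 0.002426
  k=9: C(9,9)·0.38^9·0.62^0 = 0.000165
Total = 0.078702

0.0787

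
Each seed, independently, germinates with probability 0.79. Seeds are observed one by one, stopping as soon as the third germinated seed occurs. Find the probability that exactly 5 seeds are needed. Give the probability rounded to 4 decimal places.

Y = trial on which the third success occurs; negative binomial, r=3, p=0.79.
P(Y=5) = C(4,2) · p^3 · (1−p)^2
= 6 · 0.49304 · 0.0441 = 0.130458

0.1305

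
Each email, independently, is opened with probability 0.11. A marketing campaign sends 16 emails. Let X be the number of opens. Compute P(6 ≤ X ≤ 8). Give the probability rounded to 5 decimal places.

0.00531

X ~ Binomial(16, 0.11); P(6 ≤ X ≤ 8) = Σ C(16,k) p^k (1−p)^(16−k) over k:
  k=6: C(16,6)·0.11^6·0.89^10 = 0.0044236
  k=7: C(16,7)·0.11^7·0.89^9 = 0.0007811
  k=8: C(16,8)·0.11^8·0.89^8 = 0.0001086
Total = 0.0053133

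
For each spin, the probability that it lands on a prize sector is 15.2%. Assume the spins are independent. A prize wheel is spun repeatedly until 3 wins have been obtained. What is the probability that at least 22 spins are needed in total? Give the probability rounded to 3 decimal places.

Needing more than 21 spins ⇔ fewer than 3 successes in the first 21. With X ~ Binomial(21, 0.152), P(Y > 21) = P(X ≤ 2).
  k=0: C(21,0)·0.152^0·0.848^21 = 0.03136
  k=1: C(21,1)·0.152^1·0.848^20 = 0.11803
  k=2: C(21,2)·0.152^2·0.848^19 = 0.21156
P(X ≤ 2) = 0.36094

0.361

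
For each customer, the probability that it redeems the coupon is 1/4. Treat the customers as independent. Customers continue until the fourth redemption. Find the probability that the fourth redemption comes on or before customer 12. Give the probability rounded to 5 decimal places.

0.35122

Finishing within 12 customers ⇔ at least 4 successes in the first 12. With X ~ Binomial(12, 0.25), P(Y ≤ 12) = 1 − P(X ≤ 3).
  k=0: C(12,0)·0.25^0·0.75^12 = 0.0316764
  k=1: C(12,1)·0.25^1·0.75^11 = 0.1267054
  k=2: C(12,2)·0.25^2·0.75^10 = 0.2322932
  k=3: C(12,3)·0.25^3·0.75^9 = 0.2581036
1 − 0.6487786 = 0.3512214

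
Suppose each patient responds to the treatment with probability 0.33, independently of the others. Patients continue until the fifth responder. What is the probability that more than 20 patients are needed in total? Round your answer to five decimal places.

0.15892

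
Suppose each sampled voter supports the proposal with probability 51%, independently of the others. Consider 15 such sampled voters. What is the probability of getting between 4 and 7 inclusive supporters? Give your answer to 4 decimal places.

0.4541

X ~ Binomial(15, 0.51); P(4 ≤ X ≤ 7) = Σ C(15,k) p^k (1−p)^(15−k) over k:
  k=4: C(15,4)·0.51^4·0.49^11 = 0.036105
  k=5: C(15,5)·0.51^5·0.49^10 = 0.082674
  k=6: C(15,6)·0.51^6·0.49^9 = 0.143413
  k=7: C(15,7)·0.51^7·0.49^8 = 0.191915
Total = 0.454107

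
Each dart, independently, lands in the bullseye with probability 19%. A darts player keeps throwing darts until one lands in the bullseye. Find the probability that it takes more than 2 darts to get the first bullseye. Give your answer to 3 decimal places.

0.656

Y = number of darts to the first success; geometric, p = 0.19.
P(Y > 2) = P(first 2 all fail) = (1−p)^2 = 0.65610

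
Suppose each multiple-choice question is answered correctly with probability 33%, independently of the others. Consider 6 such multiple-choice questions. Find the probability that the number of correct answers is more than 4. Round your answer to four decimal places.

X ~ Binomial(6, 0.33); P(X ≥ 5) = Σ C(6,k) p^k (1−p)^(6−k) over k:
  k=5: C(6,5)·0.33^5·0.67^1 = 0.015732
  k=6: C(6,6)·0.33^6·0.67^0 = 0.001291
Total = 0.017024

0.0170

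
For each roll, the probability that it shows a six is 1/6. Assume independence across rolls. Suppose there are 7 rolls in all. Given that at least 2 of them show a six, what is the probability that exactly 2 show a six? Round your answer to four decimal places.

0.7100

X ~ Binomial(7, 0.166667). Want P(X=2 | X≥2) = P(X=2) / P(X≥2).
P(X=2) = C(7,2)·0.166667^2·0.833333^5 = 0.234429
P(X≥2) = 1 − 0.279082 − 0.390714 = 0.330204
Ratio = 0.234429 / 0.330204 = 0.709951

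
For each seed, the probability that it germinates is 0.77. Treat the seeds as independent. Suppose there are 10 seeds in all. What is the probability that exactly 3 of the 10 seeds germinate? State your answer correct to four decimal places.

0.0019

X ~ Binomial(n=10, p=0.77).
P(X=3) = C(10,3) · p^3 · (1−p)^7
= 120 · 0.45653 · 3.4048e-05 = 0.001865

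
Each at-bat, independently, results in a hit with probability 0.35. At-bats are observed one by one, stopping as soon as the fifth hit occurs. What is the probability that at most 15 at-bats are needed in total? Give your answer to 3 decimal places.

Finishing within 15 at-bats ⇔ at least 5 successes in the first 15. With X ~ Binomial(15, 0.35), P(Y ≤ 15) = 1 − P(X ≤ 4).
  k=0: C(15,0)·0.35^0·0.65^15 = 0.00156
  k=1: C(15,1)·0.35^1·0.65^14 = 0.01262
  k=2: C(15,2)·0.35^2·0.65^13 = 0.04756
  k=3: C(15,3)·0.35^3·0.65^12 = 0.11096
  k=4: C(15,4)·0.35^4·0.65^11 = 0.17925
1 − 0.35194 = 0.64806

0.648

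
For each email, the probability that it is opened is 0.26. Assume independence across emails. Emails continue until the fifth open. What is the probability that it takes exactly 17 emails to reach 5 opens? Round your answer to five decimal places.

0.05831

Y = trial on which the fifth success occurs; negative binomial, r=5, p=0.26.
P(Y=17) = C(16,4) · p^5 · (1−p)^12
= 1820 · 0.0011881 · 0.026964 = 0.0583067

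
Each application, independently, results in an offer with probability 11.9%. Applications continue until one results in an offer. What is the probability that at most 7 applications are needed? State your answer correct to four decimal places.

Y = number of applications to the first success; geometric, p = 0.119.
P(Y ≤ 7) = 1 − (1−p)^7 = 1 − 0.411938 = 0.588062

0.5881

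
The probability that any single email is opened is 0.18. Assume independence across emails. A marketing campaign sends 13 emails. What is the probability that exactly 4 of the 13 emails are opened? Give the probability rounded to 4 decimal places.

X ~ Binomial(n=13, p=0.18).
P(X=4) = C(13,4) · p^4 · (1−p)^9
= 715 · 0.0010498 · 0.16762 = 0.125812

0.1258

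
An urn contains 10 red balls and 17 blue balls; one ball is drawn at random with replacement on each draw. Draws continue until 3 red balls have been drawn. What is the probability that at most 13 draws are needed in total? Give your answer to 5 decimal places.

Finishing within 13 draws ⇔ at least 3 successes in the first 13. With X ~ Binomial(13, 0.370370), P(Y ≤ 13) = 1 − P(X ≤ 2).
  k=0: C(13,0)·0.370370^0·0.629630^13 = 0.0024440
  k=1: C(13,1)·0.370370^1·0.629630^12 = 0.0186897
  k=2: C(13,2)·0.370370^2·0.629630^11 = 0.0659635
1 − 0.0870972 = 0.9129028

0.91290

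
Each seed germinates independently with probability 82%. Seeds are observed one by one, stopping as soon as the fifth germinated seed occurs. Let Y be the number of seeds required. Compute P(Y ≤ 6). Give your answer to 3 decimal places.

Finishing within 6 seeds ⇔ at least 5 successes in the first 6. With X ~ Binomial(6, 0.82), P(Y ≤ 6) = 1 − P(X ≤ 4).
  k=0: C(6,0)·0.82^0·0.18^6 = 0.00003
  k=1: C(6,1)·0.82^1·0.18^5 = 0.00093
  k=2: C(6,2)·0.82^2·0.18^4 = 0.01059
  k=3: C(6,3)·0.82^3·0.18^3 = 0.06431
  k=4: C(6,4)·0.82^4·0.18^2 = 0.21973
1 − 0.29559 = 0.70441

0.704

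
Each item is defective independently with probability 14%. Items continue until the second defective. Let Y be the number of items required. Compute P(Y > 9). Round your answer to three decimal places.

Needing more than 9 items ⇔ fewer than 2 successes in the first 9. With X ~ Binomial(9, 0.14), P(Y > 9) = P(X ≤ 1).
  k=0: C(9,0)·0.14^0·0.86^9 = 0.25733
  k=1: C(9,1)·0.14^1·0.86^8 = 0.37701
P(X ≤ 1) = 0.63434

0.634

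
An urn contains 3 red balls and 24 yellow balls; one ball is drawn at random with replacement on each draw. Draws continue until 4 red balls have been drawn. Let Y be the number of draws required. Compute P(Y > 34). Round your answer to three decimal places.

Needing more than 34 draws ⇔ fewer than 4 successes in the first 34. With X ~ Binomial(34, 0.111111), P(Y > 34) = P(X ≤ 3).
  k=0: C(34,0)·0.111111^0·0.888889^34 = 0.01823
  k=1: C(34,1)·0.111111^1·0.888889^33 = 0.07748
  k=2: C(34,2)·0.111111^2·0.888889^32 = 0.15981
  k=3: C(34,3)·0.111111^3·0.888889^31 = 0.21308
P(X ≤ 3) = 0.46860

0.469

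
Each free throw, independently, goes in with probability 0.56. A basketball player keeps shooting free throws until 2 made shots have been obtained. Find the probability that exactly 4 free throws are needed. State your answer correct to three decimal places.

Y = trial on which the second success occurs; negative binomial, r=2, p=0.56.
P(Y=4) = C(3,1) · p^2 · (1−p)^2
= 3 · 0.3136 · 0.1936 = 0.18214

0.182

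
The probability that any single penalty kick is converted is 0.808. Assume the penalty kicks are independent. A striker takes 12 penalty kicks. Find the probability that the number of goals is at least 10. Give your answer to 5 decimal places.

X ~ Binomial(12, 0.808); P(X ≥ 10) = Σ C(12,k) p^k (1−p)^(12−k) over k:
  k=10: C(12,10)·0.808^10·0.192^2 = 0.2885759
  k=11: C(12,11)·0.808^11·0.192^1 = 0.2208043
  k=12: C(12,12)·0.808^12·0.192^0 = 0.0774348
Total = 0.5868149

0.58681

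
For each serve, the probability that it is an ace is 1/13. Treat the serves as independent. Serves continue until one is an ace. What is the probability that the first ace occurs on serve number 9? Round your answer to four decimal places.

Geometric (trials to first success), p = 0.076923.
P(Y = 9) = (1−p)^8 · p = 0.52711 · 0.076923 = 0.040547

0.0405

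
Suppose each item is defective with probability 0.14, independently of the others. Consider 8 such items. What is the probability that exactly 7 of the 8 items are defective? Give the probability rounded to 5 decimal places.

X ~ Binomial(n=8, p=0.14).
P(X=7) = C(8,7) · p^7 · (1−p)^1
= 8 · 1.0541e-06 · 0.86 = 0.0000073

0.00001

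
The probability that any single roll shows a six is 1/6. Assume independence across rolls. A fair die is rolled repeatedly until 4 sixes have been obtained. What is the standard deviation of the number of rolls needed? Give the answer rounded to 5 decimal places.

Y = total rolls until the fourth success; negative binomial with r=4, p=0.166667.
SD(Y) = √[r(1−p)/p²] = √(120.0000000) = 10.9544512

10.95445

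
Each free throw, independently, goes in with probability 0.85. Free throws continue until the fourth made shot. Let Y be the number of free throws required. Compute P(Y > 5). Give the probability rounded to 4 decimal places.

0.1648

Needing more than 5 free throws ⇔ fewer than 4 successes in the first 5. With X ~ Binomial(5, 0.85), P(Y > 5) = P(X ≤ 3).
  k=0: C(5,0)·0.85^0·0.15^5 = 0.000076
  k=1: C(5,1)·0.85^1·0.15^4 = 0.002152
  k=2: C(5,2)·0.85^2·0.15^3 = 0.024384
  k=3: C(5,3)·0.85^3·0.15^2 = 0.138178
P(X ≤ 3) = 0.164790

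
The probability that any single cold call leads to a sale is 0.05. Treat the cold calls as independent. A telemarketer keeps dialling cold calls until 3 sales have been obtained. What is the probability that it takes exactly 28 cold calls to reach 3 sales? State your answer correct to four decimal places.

0.0122

Y = trial on which the third success occurs; negative binomial, r=3, p=0.05.
P(Y=28) = C(27,2) · p^3 · (1−p)^25
= 351 · 0.000125 · 0.27739 = 0.012170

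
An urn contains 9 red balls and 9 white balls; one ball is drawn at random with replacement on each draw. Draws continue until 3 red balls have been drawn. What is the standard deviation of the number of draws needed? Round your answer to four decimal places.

Y = total draws until the third success; negative binomial with r=3, p=0.50.
SD(Y) = √[r(1−p)/p²] = √(6.000000) = 2.449490

2.4495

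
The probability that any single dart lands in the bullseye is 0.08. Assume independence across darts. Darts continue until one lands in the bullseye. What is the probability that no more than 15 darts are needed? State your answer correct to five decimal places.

0.71370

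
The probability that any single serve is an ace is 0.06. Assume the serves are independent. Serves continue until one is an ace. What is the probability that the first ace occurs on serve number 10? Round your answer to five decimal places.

0.03438

Geometric (trials to first success), p = 0.06.
P(Y = 10) = (1−p)^9 · p = 0.57299 · 0.06 = 0.0343797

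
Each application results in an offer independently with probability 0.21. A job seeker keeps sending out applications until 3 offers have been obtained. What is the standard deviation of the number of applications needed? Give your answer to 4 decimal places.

Y = total applications until the third success; negative binomial with r=3, p=0.21.
SD(Y) = √[r(1−p)/p²] = √(53.741497) = 7.330859

7.3309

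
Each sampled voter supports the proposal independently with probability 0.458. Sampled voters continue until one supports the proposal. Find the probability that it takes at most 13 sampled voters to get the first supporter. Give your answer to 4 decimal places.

0.9997

Y = number of sampled voters to the first success; geometric, p = 0.458.
P(Y ≤ 13) = 1 − (1−p)^13 = 1 − 0.000348 = 0.999652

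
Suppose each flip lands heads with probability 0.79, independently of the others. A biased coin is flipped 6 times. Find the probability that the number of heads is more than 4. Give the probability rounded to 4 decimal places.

X ~ Binomial(6, 0.79); P(X ≥ 5) = Σ C(6,k) p^k (1−p)^(6−k) over k:
  k=5: C(6,5)·0.79^5·0.21^1 = 0.387709
  k=6: C(6,6)·0.79^6·0.21^0 = 0.243087
Total = 0.630797

0.6308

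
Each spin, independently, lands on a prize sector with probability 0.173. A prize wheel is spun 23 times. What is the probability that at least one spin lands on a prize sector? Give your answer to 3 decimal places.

0.987

P(at least one) = 1 − P(none) = 1 − (1 − 0.173)^23
= 1 − 0.01267 = 0.98733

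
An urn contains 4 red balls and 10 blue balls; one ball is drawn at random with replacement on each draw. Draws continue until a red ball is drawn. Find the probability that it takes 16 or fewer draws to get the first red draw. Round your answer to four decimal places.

0.9954

Y = number of draws to the first success; geometric, p = 0.285714.
P(Y ≤ 16) = 1 − (1−p)^16 = 1 − 0.004591 = 0.995409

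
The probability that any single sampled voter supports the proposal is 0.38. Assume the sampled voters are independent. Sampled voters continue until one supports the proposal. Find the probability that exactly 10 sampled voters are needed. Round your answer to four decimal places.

0.0051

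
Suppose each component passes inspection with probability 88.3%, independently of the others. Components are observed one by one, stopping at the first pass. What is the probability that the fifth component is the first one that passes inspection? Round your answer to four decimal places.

Geometric (trials to first success), p = 0.883.
P(Y = 5) = (1−p)^4 · p = 0.00018739 · 0.883 = 0.000165

0.0002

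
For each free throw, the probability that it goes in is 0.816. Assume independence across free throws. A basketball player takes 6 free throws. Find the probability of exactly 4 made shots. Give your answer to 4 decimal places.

X ~ Binomial(n=6, p=0.816).
P(X=4) = C(6,4) · p^4 · (1−p)^2
= 15 · 0.44336 · 0.033856 = 0.225158

0.2252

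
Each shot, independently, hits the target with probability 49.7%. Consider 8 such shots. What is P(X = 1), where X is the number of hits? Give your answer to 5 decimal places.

0.03239

X ~ Binomial(n=8, p=0.497).
P(X=1) = C(8,1) · p^1 · (1−p)^7
= 8 · 0.497 · 0.0081466 = 0.0323908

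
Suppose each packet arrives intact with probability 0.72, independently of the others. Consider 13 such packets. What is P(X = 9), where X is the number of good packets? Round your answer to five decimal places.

0.22852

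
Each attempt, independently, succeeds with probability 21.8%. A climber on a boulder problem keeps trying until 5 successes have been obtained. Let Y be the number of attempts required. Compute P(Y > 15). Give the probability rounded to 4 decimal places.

0.7864

Needing more than 15 attempts ⇔ fewer than 5 successes in the first 15. With X ~ Binomial(15, 0.218), P(Y > 15) = P(X ≤ 4).
  k=0: C(15,0)·0.218^0·0.782^15 = 0.025009
  k=1: C(15,1)·0.218^1·0.782^14 = 0.104578
  k=2: C(15,2)·0.218^2·0.782^13 = 0.204075
  k=3: C(15,3)·0.218^3·0.782^12 = 0.246526
  k=4: C(15,4)·0.218^4·0.782^11 = 0.206174
P(X ≤ 4) = 0.786362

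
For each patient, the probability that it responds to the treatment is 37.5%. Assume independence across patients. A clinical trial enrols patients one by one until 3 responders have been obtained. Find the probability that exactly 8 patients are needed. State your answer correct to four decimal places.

0.1056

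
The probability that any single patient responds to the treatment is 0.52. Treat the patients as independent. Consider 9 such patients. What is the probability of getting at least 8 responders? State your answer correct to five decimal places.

0.02587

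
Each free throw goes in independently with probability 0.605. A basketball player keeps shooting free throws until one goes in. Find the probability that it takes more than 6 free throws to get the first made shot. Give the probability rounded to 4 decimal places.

0.0038

Y = number of free throws to the first success; geometric, p = 0.605.
P(Y > 6) = P(first 6 all fail) = (1−p)^6 = 0.003798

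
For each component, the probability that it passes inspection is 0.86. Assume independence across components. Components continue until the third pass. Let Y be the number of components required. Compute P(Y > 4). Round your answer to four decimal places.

0.0968

Needing more than 4 components ⇔ fewer than 3 successes in the first 4. With X ~ Binomial(4, 0.86), P(Y > 4) = P(X ≤ 2).
  k=0: C(4,0)·0.86^0·0.14^4 = 0.000384
  k=1: C(4,1)·0.86^1·0.14^3 = 0.009439
  k=2: C(4,2)·0.86^2·0.14^2 = 0.086977
P(X ≤ 2) = 0.096800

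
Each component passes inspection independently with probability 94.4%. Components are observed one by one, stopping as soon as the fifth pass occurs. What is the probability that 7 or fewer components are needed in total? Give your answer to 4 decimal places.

Finishing within 7 components ⇔ at least 5 successes in the first 7. With X ~ Binomial(7, 0.944), P(Y ≤ 7) = 1 − P(X ≤ 4).
  k=0: C(7,0)·0.944^0·0.056^7 = 0.000000
  k=1: C(7,1)·0.944^1·0.056^6 = 0.000000
  k=2: C(7,2)·0.944^2·0.056^5 = 0.000010
  k=3: C(7,3)·0.944^3·0.056^4 = 0.000290
  k=4: C(7,4)·0.944^4·0.056^3 = 0.004881
1 − 0.005181 = 0.994819

0.9948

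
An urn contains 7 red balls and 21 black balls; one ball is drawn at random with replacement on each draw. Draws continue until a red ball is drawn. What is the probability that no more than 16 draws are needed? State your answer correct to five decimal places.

0.98998

Y = number of draws to the first success; geometric, p = 0.25.
P(Y ≤ 16) = 1 − (1−p)^16 = 1 − 0.0100226 = 0.9899774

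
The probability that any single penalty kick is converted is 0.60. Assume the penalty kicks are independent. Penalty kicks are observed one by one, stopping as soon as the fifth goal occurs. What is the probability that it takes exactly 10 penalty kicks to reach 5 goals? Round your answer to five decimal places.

0.10033

Y = trial on which the fifth success occurs; negative binomial, r=5, p=0.60.
P(Y=10) = C(9,4) · p^5 · (1−p)^5
= 126 · 0.07776 · 0.01024 = 0.1003291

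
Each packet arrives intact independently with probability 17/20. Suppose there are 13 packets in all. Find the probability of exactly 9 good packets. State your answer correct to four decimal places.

0.0838

X ~ Binomial(n=13, p=0.85).
P(X=9) = C(13,9) · p^9 · (1−p)^4
= 715 · 0.23162 · 0.00050625 = 0.083838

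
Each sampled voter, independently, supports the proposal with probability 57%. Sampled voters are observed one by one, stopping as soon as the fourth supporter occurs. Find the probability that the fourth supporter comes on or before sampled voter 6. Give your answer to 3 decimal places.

Finishing within 6 sampled voters ⇔ at least 4 successes in the first 6. With X ~ Binomial(6, 0.57), P(Y ≤ 6) = 1 − P(X ≤ 3).
  k=0: C(6,0)·0.57^0·0.43^6 = 0.00632
  k=1: C(6,1)·0.57^1·0.43^5 = 0.05028
  k=2: C(6,2)·0.57^2·0.43^4 = 0.16662
  k=3: C(6,3)·0.57^3·0.43^3 = 0.29448
1 − 0.51770 = 0.48230

0.482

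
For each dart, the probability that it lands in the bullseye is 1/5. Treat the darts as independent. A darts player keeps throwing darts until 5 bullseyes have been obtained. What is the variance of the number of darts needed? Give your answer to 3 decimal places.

Y = total darts until the fifth success; negative binomial with r=5, p=0.20.
Var(Y) = r(1−p)/p² = 5·0.80 / 0.20² = 100.00000

100.000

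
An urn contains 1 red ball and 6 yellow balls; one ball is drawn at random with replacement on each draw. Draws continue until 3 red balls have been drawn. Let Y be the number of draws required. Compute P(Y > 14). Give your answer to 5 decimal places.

0.67721

Needing more than 14 draws ⇔ fewer than 3 successes in the first 14. With X ~ Binomial(14, 0.142857), P(Y > 14) = P(X ≤ 2).
  k=0: C(14,0)·0.142857^0·0.857143^14 = 0.1155433
  k=1: C(14,1)·0.142857^1·0.857143^13 = 0.2696011
  k=2: C(14,2)·0.142857^2·0.857143^12 = 0.2920679
P(X ≤ 2) = 0.6772124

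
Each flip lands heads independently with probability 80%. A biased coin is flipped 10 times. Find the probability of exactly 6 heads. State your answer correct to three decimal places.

X ~ Binomial(n=10, p=0.80).
P(X=6) = C(10,6) · p^6 · (1−p)^4
= 210 · 0.26214 · 0.0016 = 0.08808

0.088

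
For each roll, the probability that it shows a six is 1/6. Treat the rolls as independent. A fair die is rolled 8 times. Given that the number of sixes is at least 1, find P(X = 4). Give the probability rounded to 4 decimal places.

0.0339

X ~ Binomial(8, 0.166667). Want P(X=4 | X≥1) = P(X=4) / P(X≥1).
P(X=4) = C(8,4)·0.166667^4·0.833333^4 = 0.026048
P(X≥1) = 1 − 0.232568 = 0.767432
Ratio = 0.026048 / 0.767432 = 0.033941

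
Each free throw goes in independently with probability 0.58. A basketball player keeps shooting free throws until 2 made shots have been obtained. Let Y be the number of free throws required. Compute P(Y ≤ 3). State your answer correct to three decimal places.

Finishing within 3 free throws ⇔ at least 2 successes in the first 3. With X ~ Binomial(3, 0.58), P(Y ≤ 3) = 1 − P(X ≤ 1).
  k=0: C(3,0)·0.58^0·0.42^3 = 0.07409
  k=1: C(3,1)·0.58^1·0.42^2 = 0.30694
1 − 0.38102 = 0.61898

0.619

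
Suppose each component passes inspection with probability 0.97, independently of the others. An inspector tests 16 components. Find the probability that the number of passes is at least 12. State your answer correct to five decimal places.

0.99992

X ~ Binomial(16, 0.97); P(X ≥ 12) = Σ C(16,k) p^k (1−p)^(16−k) over k:
  k=12: C(16,12)·0.97^12·0.03^4 = 0.0010229
  k=13: C(16,13)·0.97^13·0.03^3 = 0.0101762
  k=14: C(16,14)·0.97^14·0.03^2 = 0.0705063
  k=15: C(16,15)·0.97^15·0.03^1 = 0.3039606
  k=16: C(16,16)·0.97^16·0.03^0 = 0.6142537
Total = 0.9999196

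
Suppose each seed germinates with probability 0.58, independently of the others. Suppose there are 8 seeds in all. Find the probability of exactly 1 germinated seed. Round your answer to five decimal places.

X ~ Binomial(n=8, p=0.58).
P(X=1) = C(8,1) · p^1 · (1−p)^7
= 8 · 0.58 · 0.0023054 = 0.0106970

0.01070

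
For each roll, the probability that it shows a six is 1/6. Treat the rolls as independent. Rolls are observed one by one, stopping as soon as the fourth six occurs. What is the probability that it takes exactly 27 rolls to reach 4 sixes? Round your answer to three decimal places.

0.030

Y = trial on which the fourth success occurs; negative binomial, r=4, p=0.166667.
P(Y=27) = C(26,3) · p^4 · (1−p)^23
= 2600 · 0.0007716 · 0.015095 = 0.03028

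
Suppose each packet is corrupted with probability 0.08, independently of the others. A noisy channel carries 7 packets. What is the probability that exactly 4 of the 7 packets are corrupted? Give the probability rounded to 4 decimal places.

0.0011

X ~ Binomial(n=7, p=0.08).
P(X=4) = C(7,4) · p^4 · (1−p)^3
= 35 · 4.096e-05 · 0.77869 = 0.001116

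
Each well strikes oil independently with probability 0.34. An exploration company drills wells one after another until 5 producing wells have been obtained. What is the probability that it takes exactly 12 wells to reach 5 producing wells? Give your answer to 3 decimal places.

0.082

Y = trial on which the fifth success occurs; negative binomial, r=5, p=0.34.
P(Y=12) = C(11,4) · p^5 · (1−p)^7
= 330 · 0.0045435 · 0.054552 = 0.08179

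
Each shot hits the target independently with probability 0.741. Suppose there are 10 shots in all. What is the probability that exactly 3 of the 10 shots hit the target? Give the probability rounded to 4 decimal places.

0.0038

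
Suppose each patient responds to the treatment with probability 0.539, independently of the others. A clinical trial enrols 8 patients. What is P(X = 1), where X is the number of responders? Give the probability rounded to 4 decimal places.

0.0191

X ~ Binomial(n=8, p=0.539).
P(X=1) = C(8,1) · p^1 · (1−p)^7
= 8 · 0.539 · 0.0044249 = 0.019080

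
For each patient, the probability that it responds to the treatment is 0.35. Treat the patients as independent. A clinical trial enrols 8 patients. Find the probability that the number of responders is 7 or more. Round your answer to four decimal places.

X ~ Binomial(8, 0.35); P(X ≥ 7) = Σ C(8,k) p^k (1−p)^(8−k) over k:
  k=7: C(8,7)·0.35^7·0.65^1 = 0.003346
  k=8: C(8,8)·0.35^8·0.65^0 = 0.000225
Total = 0.003571

0.0036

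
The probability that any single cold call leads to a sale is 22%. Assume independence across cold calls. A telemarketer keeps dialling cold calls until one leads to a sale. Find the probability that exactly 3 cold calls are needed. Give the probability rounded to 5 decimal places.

0.13385

Geometric (trials to first success), p = 0.22.
P(Y = 3) = (1−p)^2 · p = 0.6084 · 0.22 = 0.1338480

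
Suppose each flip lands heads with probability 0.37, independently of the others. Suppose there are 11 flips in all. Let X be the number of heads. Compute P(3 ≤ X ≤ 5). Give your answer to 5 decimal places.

X ~ Binomial(11, 0.37); P(3 ≤ X ≤ 5) = Σ C(11,k) p^k (1−p)^(11−k) over k:
  k=3: C(11,3)·0.37^3·0.63^8 = 0.2074023
  k=4: C(11,4)·0.37^4·0.63^7 = 0.2436154
  k=5: C(11,5)·0.37^5·0.63^6 = 0.2003060
Total = 0.6513236

0.65132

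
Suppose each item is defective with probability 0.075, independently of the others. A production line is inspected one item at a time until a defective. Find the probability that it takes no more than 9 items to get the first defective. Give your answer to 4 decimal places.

0.5042

Y = number of items to the first success; geometric, p = 0.075.
P(Y ≤ 9) = 1 − (1−p)^9 = 1 − 0.495765 = 0.504235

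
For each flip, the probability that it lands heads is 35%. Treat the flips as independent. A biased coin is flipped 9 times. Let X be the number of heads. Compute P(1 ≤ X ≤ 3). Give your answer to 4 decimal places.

X ~ Binomial(9, 0.35); P(1 ≤ X ≤ 3) = Σ C(9,k) p^k (1−p)^(9−k) over k:
  k=1: C(9,1)·0.35^1·0.65^8 = 0.100373
  k=2: C(9,2)·0.35^2·0.65^7 = 0.216188
  k=3: C(9,3)·0.35^3·0.65^6 = 0.271621
Total = 0.588183

0.5882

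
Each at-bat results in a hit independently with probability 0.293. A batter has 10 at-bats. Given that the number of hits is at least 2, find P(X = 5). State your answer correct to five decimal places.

0.11450

X ~ Binomial(10, 0.293). Want P(X=5 | X≥2) = P(X=5) / P(X≥2).
P(X=5) = C(10,5)·0.293^5·0.707^5 = 0.0961249
P(X≥2) = 1 − 0.0312028 − 0.1293130 = 0.8394841
Ratio = 0.0961249 / 0.8394841 = 0.1145047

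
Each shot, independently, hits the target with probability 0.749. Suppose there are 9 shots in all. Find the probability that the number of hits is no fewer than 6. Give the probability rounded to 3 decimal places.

X ~ Binomial(9, 0.749); P(X ≥ 6) = Σ C(9,k) p^k (1−p)^(9−k) over k:
  k=6: C(9,6)·0.749^6·0.251^3 = 0.23453
  k=7: C(9,7)·0.749^7·0.251^2 = 0.29993
  k=8: C(9,8)·0.749^8·0.251^1 = 0.22375
  k=9: C(9,9)·0.749^9·0.251^0 = 0.07419
Total = 0.83240

0.832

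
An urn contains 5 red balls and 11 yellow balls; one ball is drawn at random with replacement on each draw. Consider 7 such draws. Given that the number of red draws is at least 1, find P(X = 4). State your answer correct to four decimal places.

X ~ Binomial(7, 0.3125). Want P(X=4 | X≥1) = P(X=4) / P(X≥1).
P(X=4) = C(7,4)·0.3125^4·0.6875^3 = 0.108464
P(X≥1) = 1 − 0.072595 = 0.927405
Ratio = 0.108464 / 0.927405 = 0.116955

0.1170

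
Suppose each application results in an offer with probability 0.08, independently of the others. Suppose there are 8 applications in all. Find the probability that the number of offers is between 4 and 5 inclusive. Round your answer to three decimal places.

X ~ Binomial(8, 0.08); P(4 ≤ X ≤ 5) = Σ C(8,k) p^k (1−p)^(8−k) over k:
  k=4: C(8,4)·0.08^4·0.92^4 = 0.00205
  k=5: C(8,5)·0.08^5·0.92^3 = 0.00014
Total = 0.00220

0.002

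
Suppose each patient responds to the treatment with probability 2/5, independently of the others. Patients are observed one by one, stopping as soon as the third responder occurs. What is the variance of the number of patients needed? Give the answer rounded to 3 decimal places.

Y = total patients until the third success; negative binomial with r=3, p=0.40.
Var(Y) = r(1−p)/p² = 3·0.60 / 0.40² = 11.25000

11.250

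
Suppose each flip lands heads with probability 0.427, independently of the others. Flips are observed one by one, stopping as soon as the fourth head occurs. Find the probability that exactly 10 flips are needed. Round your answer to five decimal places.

0.09884

Y = trial on which the fourth success occurs; negative binomial, r=4, p=0.427.
P(Y=10) = C(9,3) · p^4 · (1−p)^6
= 84 · 0.033244 · 0.035394 = 0.0988368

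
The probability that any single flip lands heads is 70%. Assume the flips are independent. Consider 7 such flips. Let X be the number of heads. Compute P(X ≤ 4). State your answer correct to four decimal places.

0.3529

X ~ Binomial(7, 0.70); P(X ≤ 4) = Σ C(7,k) p^k (1−p)^(7−k) over k:
  k=0: C(7,0)·0.70^0·0.30^7 = 0.000219
  k=1: C(7,1)·0.70^1·0.30^6 = 0.003572
  k=2: C(7,2)·0.70^2·0.30^5 = 0.025005
  k=3: C(7,3)·0.70^3·0.30^4 = 0.097240
  k=4: C(7,4)·0.70^4·0.30^3 = 0.226894
Total = 0.352930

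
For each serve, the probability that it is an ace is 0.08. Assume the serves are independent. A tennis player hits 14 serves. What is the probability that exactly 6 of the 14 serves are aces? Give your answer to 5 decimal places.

X ~ Binomial(n=14, p=0.08).
P(X=6) = C(14,6) · p^6 · (1−p)^8
= 3003 · 2.6214e-07 · 0.51322 = 0.0004040

0.00040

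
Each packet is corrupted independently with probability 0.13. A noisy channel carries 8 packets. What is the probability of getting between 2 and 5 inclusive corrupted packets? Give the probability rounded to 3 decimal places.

0.279

X ~ Binomial(8, 0.13); P(2 ≤ X ≤ 5) = Σ C(8,k) p^k (1−p)^(8−k) over k:
  k=2: C(8,2)·0.13^2·0.87^6 = 0.20519
  k=3: C(8,3)·0.13^3·0.87^5 = 0.06132
  k=4: C(8,4)·0.13^4·0.87^4 = 0.01145
  k=5: C(8,5)·0.13^5·0.87^3 = 0.00137
Total = 0.27934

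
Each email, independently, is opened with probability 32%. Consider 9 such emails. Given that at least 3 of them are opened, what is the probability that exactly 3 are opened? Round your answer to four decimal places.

0.4617

X ~ Binomial(9, 0.32). Want P(X=3 | X≥3) = P(X=3) / P(X≥3).
P(X=3) = C(9,3)·0.32^3·0.68^6 = 0.272134
P(X≥3) = 1 − 0.031087 − 0.131663 − 0.247836 = 0.589414
Ratio = 0.272134 / 0.589414 = 0.461703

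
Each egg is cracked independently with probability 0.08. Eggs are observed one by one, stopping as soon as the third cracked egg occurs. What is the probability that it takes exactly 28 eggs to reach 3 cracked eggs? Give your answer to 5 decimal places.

0.02235

Y = trial on which the third success occurs; negative binomial, r=3, p=0.08.
P(Y=28) = C(27,2) · p^3 · (1−p)^25
= 351 · 0.000512 · 0.12436 = 0.0223498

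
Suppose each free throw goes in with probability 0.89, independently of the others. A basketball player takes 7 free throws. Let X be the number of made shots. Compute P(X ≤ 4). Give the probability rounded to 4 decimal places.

0.0331

X ~ Binomial(7, 0.89); P(X ≤ 4) = Σ C(7,k) p^k (1−p)^(7−k) over k:
  k=0: C(7,0)·0.89^0·0.11^7 = 0.000000
  k=1: C(7,1)·0.89^1·0.11^6 = 0.000011
  k=2: C(7,2)·0.89^2·0.11^5 = 0.000268
  k=3: C(7,3)·0.89^3·0.11^4 = 0.003613
  k=4: C(7,4)·0.89^4·0.11^3 = 0.029228
Total = 0.033120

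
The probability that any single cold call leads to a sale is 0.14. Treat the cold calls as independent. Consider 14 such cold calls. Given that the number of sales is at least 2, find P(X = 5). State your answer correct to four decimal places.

0.0459

X ~ Binomial(14, 0.14). Want P(X=5 | X≥2) = P(X=5) / P(X≥2).
P(X=5) = C(14,5)·0.14^5·0.86^9 = 0.027707
P(X≥2) = 1 − 0.121054 − 0.275890 = 0.603056
Ratio = 0.027707 / 0.603056 = 0.045944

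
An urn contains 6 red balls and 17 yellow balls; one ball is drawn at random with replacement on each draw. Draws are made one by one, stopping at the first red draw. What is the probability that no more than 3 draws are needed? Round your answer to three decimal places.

0.596

Y = number of draws to the first success; geometric, p = 0.260870.
P(Y ≤ 3) = 1 − (1−p)^3 = 1 − 0.40380 = 0.59620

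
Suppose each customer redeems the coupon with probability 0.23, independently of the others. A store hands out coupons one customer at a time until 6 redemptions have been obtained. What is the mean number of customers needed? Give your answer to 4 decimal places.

Y = total customers until the sixth success; negative binomial with r=6, p=0.23.
E[Y] = r / p = 6 / 0.23 = 26.086957

26.0870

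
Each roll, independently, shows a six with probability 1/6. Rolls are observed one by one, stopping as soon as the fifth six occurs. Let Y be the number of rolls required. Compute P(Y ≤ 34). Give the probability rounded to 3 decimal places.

Finishing within 34 rolls ⇔ at least 5 successes in the first 34. With X ~ Binomial(34, 0.166667), P(Y ≤ 34) = 1 − P(X ≤ 4).
  k=0: C(34,0)·0.166667^0·0.833333^34 = 0.00203
  k=1: C(34,1)·0.166667^1·0.833333^33 = 0.01381
  k=2: C(34,2)·0.166667^2·0.833333^32 = 0.04559
  k=3: C(34,3)·0.166667^3·0.833333^31 = 0.09726
  k=4: C(34,4)·0.166667^4·0.833333^30 = 0.15075
1 − 0.30944 = 0.69056

0.691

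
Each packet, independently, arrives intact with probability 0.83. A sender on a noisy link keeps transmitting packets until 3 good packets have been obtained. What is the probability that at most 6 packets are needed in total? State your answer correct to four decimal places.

Finishing within 6 packets ⇔ at least 3 successes in the first 6. With X ~ Binomial(6, 0.83), P(Y ≤ 6) = 1 − P(X ≤ 2).
  k=0: C(6,0)·0.83^0·0.17^6 = 0.000024
  k=1: C(6,1)·0.83^1·0.17^5 = 0.000707
  k=2: C(6,2)·0.83^2·0.17^4 = 0.008631
1 − 0.009362 = 0.990638

0.9906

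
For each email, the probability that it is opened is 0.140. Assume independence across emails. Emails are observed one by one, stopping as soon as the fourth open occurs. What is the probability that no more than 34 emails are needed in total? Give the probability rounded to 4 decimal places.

0.7201

Finishing within 34 emails ⇔ at least 4 successes in the first 34. With X ~ Binomial(34, 0.14), P(Y ≤ 34) = 1 − P(X ≤ 3).
  k=0: C(34,0)·0.14^0·0.86^34 = 0.005929
  k=1: C(34,1)·0.14^1·0.86^33 = 0.032814
  k=2: C(34,2)·0.14^2·0.86^32 = 0.088139
  k=3: C(34,3)·0.14^3·0.86^31 = 0.153048
1 − 0.279930 = 0.720070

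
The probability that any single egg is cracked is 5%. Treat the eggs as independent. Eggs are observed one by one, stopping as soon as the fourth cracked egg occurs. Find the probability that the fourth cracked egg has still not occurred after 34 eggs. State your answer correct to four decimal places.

0.9119

Needing more than 34 eggs ⇔ fewer than 4 successes in the first 34. With X ~ Binomial(34, 0.05), P(Y > 34) = P(X ≤ 3).
  k=0: C(34,0)·0.05^0·0.95^34 = 0.174825
  k=1: C(34,1)·0.05^1·0.95^33 = 0.312844
  k=2: C(34,2)·0.05^2·0.95^32 = 0.271680
  k=3: C(34,3)·0.05^3·0.95^31 = 0.152522
P(X ≤ 3) = 0.911871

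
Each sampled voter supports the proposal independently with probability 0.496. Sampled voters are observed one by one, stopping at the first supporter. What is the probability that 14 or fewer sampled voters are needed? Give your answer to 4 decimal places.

0.9999

Y = number of sampled voters to the first success; geometric, p = 0.496.
P(Y ≤ 14) = 1 − (1−p)^14 = 1 − 0.000068 = 0.999932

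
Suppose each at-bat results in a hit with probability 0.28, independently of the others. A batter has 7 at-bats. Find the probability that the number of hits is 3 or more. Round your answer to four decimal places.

0.3081

X ~ Binomial(7, 0.28); P(X ≥ 3) = Σ C(7,k) p^k (1−p)^(7−k) over k:
  k=3: C(7,3)·0.28^3·0.72^4 = 0.206477
  k=4: C(7,4)·0.28^4·0.72^3 = 0.080297
  k=5: C(7,5)·0.28^5·0.72^2 = 0.018736
  k=6: C(7,6)·0.28^6·0.72^1 = 0.002429
  k=7: C(7,7)·0.28^7·0.72^0 = 0.000135
Total = 0.308073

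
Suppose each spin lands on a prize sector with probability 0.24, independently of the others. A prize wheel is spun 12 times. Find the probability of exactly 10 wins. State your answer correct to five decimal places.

X ~ Binomial(n=12, p=0.24).
P(X=10) = C(12,10) · p^10 · (1−p)^2
= 66 · 6.3403e-07 · 0.5776 = 0.0000242

0.00002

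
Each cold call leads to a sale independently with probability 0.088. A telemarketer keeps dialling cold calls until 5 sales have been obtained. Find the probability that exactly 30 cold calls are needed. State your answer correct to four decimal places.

0.0125

Y = trial on which the fifth success occurs; negative binomial, r=5, p=0.088.
P(Y=30) = C(29,4) · p^5 · (1−p)^25
= 23751 · 5.2773e-06 · 0.09997 = 0.012530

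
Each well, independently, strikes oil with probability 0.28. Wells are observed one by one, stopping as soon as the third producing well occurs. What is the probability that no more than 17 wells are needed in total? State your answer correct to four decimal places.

Finishing within 17 wells ⇔ at least 3 successes in the first 17. With X ~ Binomial(17, 0.28), P(Y ≤ 17) = 1 − P(X ≤ 2).
  k=0: C(17,0)·0.28^0·0.72^17 = 0.003755
  k=1: C(17,1)·0.28^1·0.72^16 = 0.024827
  k=2: C(17,2)·0.28^2·0.72^15 = 0.077240
1 − 0.105823 = 0.894177

0.8942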